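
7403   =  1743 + 5660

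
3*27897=83691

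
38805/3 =12935= 12935.00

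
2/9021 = 2/9021 = 0.00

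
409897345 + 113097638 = 522994983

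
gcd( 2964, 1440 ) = 12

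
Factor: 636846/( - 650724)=- 413/422=- 2^(  -  1) * 7^1*59^1*211^(- 1 ) 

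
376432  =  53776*7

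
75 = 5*15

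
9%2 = 1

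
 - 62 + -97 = - 159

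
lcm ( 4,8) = 8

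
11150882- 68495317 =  - 57344435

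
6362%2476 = 1410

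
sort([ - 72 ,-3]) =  [-72, - 3 ]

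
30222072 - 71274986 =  -41052914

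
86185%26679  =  6148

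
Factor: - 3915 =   -  3^3*5^1*29^1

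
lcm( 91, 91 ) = 91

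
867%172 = 7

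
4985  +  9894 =14879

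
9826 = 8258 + 1568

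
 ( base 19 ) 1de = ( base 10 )622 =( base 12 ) 43a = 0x26e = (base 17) 22a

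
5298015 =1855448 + 3442567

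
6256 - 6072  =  184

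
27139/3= 27139/3 = 9046.33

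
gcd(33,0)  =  33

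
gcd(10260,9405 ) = 855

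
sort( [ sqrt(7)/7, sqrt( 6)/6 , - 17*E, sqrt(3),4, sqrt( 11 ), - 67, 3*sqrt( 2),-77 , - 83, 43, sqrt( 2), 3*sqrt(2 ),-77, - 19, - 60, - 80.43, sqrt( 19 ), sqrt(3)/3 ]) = [ - 83, - 80.43, - 77 , - 77, - 67, - 60, - 17*E, - 19, sqrt( 7)/7,sqrt( 6)/6, sqrt(3)/3, sqrt (2) , sqrt( 3), sqrt(11), 4, 3*sqrt(2),  3*sqrt(2), sqrt(19), 43]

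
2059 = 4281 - 2222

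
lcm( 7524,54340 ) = 489060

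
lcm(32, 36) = 288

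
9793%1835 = 618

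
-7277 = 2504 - 9781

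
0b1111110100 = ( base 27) 1ad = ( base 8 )1764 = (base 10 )1012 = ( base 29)15q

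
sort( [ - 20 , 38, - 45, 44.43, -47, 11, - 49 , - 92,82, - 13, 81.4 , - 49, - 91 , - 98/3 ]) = [ - 92, - 91,-49, - 49, - 47,  -  45, - 98/3 ,-20, - 13, 11,38,44.43, 81.4, 82] 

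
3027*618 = 1870686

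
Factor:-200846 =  - 2^1 *233^1*431^1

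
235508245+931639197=1167147442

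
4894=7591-2697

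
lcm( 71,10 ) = 710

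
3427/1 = 3427 = 3427.00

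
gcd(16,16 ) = 16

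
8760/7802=1 + 479/3901 = 1.12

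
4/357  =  4/357=   0.01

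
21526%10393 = 740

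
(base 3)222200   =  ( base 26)11I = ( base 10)720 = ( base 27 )qi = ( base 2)1011010000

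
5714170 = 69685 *82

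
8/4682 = 4/2341 = 0.00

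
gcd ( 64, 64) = 64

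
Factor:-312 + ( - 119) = -431 = -431^1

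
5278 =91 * 58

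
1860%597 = 69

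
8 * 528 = 4224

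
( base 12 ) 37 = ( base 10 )43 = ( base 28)1F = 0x2b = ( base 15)2d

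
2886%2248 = 638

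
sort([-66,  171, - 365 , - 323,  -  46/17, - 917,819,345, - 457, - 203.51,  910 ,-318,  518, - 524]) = [ - 917, - 524, - 457, -365,-323, - 318, - 203.51,-66, - 46/17,171,345,518,819,910 ]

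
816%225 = 141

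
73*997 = 72781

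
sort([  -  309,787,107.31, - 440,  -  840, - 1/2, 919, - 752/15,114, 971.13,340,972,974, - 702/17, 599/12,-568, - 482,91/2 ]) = [ - 840,-568,-482, - 440, - 309, - 752/15, - 702/17 , - 1/2,  91/2,599/12, 107.31,114 , 340, 787,919,971.13,972, 974 ]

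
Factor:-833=- 7^2 * 17^1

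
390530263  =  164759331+225770932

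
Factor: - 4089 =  - 3^1*29^1*47^1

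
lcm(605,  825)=9075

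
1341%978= 363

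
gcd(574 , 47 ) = 1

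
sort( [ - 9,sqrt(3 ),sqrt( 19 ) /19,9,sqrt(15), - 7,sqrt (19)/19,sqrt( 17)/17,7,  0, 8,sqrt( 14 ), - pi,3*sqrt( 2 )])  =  [- 9, - 7,- pi,0,sqrt( 19 )/19,sqrt (19 ) /19, sqrt( 17) /17 , sqrt( 3), sqrt( 14),  sqrt( 15),3*sqrt(2 ), 7,8,9] 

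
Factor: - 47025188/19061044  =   - 11756297/4765261  =  - 7^1*229^( - 1)*20809^( - 1 )*1679471^1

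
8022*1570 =12594540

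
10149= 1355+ 8794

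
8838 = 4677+4161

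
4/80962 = 2/40481 = 0.00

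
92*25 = 2300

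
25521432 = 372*68606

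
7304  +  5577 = 12881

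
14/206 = 7/103 = 0.07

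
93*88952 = 8272536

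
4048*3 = 12144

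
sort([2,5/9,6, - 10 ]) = [ - 10, 5/9,2, 6] 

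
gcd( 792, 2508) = 132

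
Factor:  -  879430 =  -2^1*5^1*87943^1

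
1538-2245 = -707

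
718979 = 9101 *79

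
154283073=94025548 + 60257525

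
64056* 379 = 24277224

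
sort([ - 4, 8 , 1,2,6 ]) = [-4,  1,2,6, 8]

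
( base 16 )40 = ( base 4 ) 1000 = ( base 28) 28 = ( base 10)64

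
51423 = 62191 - 10768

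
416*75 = 31200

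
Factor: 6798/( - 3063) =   -  2266/1021 = - 2^1*11^1*103^1*1021^( - 1) 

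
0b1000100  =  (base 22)32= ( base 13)53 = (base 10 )68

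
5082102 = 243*20914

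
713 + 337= 1050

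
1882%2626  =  1882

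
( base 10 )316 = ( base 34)9A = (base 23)dh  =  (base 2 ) 100111100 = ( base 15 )161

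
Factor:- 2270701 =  - 43^1* 52807^1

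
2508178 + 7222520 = 9730698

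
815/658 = 1  +  157/658 = 1.24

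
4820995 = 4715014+105981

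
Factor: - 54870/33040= - 93/56 = - 2^( - 3 )*3^1 * 7^( -1)*31^1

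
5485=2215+3270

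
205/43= 205/43=4.77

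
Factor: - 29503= - 163^1*181^1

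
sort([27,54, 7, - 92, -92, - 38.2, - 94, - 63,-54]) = [ - 94,  -  92, - 92,  -  63, - 54, - 38.2, 7, 27,54]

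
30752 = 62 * 496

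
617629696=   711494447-93864751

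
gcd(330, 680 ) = 10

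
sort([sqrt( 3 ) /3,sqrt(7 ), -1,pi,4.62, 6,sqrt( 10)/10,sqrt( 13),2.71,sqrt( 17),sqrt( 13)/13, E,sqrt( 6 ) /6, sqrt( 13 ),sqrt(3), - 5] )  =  [-5,  -  1,sqrt( 13 )/13,  sqrt( 10) /10,sqrt( 6)/6, sqrt( 3)/3,  sqrt( 3),  sqrt( 7),2.71,E,  pi,sqrt ( 13),sqrt(13),sqrt(  17),  4.62,6 ] 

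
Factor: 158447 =23^1*83^2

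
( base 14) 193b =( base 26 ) 6jb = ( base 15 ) 1541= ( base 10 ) 4561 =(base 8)10721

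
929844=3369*276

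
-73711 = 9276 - 82987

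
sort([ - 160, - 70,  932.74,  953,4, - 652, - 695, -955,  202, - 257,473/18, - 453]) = [ - 955, - 695,-652 , - 453, - 257, - 160, - 70,4,473/18, 202,932.74,953 ]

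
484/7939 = 484/7939 = 0.06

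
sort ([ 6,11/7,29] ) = [11/7, 6, 29 ] 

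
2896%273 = 166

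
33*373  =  12309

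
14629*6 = 87774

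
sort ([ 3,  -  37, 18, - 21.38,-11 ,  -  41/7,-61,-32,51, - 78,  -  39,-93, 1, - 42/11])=[ - 93, - 78, - 61,-39,- 37, - 32, - 21.38, - 11,  -  41/7,-42/11, 1,3,18, 51]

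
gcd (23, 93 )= 1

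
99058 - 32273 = 66785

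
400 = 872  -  472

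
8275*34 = 281350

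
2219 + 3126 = 5345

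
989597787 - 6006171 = 983591616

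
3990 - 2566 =1424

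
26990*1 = 26990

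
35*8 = 280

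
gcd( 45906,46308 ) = 6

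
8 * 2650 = 21200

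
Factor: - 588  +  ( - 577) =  - 5^1*233^1 = - 1165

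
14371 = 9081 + 5290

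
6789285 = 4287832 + 2501453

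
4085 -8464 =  - 4379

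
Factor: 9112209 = 3^1*23^1*41^1*3221^1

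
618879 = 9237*67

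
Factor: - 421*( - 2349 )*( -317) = - 313490493 = - 3^4*29^1*317^1 * 421^1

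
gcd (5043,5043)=5043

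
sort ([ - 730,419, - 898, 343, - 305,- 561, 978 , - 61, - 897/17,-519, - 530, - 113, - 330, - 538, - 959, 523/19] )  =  [  -  959, - 898,  -  730, - 561, -538,-530, - 519, - 330,-305,-113, - 61, - 897/17, 523/19,343,  419,978 ]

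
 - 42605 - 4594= - 47199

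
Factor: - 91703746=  - 2^1 * 17^2 *158657^1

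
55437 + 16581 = 72018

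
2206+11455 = 13661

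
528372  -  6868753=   -  6340381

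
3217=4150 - 933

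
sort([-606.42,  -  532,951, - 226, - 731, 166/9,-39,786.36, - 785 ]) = [ - 785,  -  731, - 606.42, - 532,-226,- 39,166/9,786.36, 951 ]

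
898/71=12 + 46/71 = 12.65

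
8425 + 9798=18223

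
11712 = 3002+8710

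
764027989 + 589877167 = 1353905156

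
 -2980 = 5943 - 8923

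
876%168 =36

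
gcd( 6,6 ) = 6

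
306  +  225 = 531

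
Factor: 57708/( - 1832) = - 63/2=- 2^( - 1)* 3^2* 7^1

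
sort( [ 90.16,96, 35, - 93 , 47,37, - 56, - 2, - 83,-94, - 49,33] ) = [ - 94, - 93 , - 83, - 56, - 49 ,  -  2 , 33,35,37,47 , 90.16 , 96]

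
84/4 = 21= 21.00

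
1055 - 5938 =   -  4883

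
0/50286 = 0 = 0.00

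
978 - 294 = 684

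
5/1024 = 5/1024 = 0.00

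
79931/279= 286 + 137/279 = 286.49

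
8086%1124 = 218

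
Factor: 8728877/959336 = 2^ ( - 3 )*7^( - 1)*37^( - 1 )*463^(-1)*571^1*15287^1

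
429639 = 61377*7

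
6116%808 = 460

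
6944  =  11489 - 4545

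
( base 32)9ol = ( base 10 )10005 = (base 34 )8M9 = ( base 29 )bq0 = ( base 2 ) 10011100010101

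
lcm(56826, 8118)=56826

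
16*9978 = 159648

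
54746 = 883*62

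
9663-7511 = 2152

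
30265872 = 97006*312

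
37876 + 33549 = 71425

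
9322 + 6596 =15918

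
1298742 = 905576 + 393166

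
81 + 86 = 167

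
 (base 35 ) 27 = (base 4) 1031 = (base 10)77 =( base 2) 1001101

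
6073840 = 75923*80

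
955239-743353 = 211886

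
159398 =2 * 79699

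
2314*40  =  92560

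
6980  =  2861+4119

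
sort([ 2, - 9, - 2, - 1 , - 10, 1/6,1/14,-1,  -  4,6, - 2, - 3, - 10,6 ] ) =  [ - 10, - 10 , - 9, - 4, - 3, - 2, - 2, - 1,-1,1/14, 1/6, 2 , 6,6 ] 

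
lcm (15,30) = 30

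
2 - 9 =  - 7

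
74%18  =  2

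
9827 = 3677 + 6150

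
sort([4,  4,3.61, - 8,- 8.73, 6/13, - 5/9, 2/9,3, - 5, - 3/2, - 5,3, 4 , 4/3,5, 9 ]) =[ - 8.73,-8, - 5, - 5, - 3/2, - 5/9,  2/9,  6/13,4/3, 3,3,  3.61, 4, 4,  4, 5, 9]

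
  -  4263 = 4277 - 8540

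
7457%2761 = 1935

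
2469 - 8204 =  - 5735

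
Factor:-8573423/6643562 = -2^(-1 )*17^1*113^1 * 4463^1*3321781^( - 1 )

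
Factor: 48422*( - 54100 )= - 2^3*5^2 * 11^1*31^1*71^1*541^1 = - 2619630200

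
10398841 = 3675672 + 6723169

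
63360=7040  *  9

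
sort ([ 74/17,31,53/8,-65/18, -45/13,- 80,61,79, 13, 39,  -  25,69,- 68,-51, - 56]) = [ - 80,  -  68 , - 56,  -  51, -25,-65/18,-45/13,74/17,53/8, 13, 31, 39 , 61,69, 79]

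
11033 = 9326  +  1707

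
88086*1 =88086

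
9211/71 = 9211/71 = 129.73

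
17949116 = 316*56801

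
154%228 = 154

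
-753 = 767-1520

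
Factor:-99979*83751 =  - 3^1*11^1 * 61^1*149^1*27917^1 = - 8373341229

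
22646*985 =22306310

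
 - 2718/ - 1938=453/323=1.40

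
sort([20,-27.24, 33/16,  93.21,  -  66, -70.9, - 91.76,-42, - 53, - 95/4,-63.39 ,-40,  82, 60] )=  [-91.76,-70.9, - 66, - 63.39,-53,-42, -40,- 27.24,-95/4, 33/16, 20,  60, 82, 93.21 ] 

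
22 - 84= -62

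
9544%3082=298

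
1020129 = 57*17897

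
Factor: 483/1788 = 161/596 = 2^( - 2 ) * 7^1*23^1*149^(- 1)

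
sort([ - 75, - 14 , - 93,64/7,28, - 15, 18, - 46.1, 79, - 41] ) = [ - 93, - 75,  -  46.1, -41, - 15, - 14, 64/7,  18 , 28, 79 ] 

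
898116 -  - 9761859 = 10659975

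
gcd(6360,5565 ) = 795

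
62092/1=62092=62092.00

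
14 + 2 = 16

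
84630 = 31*2730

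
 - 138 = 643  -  781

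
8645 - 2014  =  6631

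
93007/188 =494+135/188 = 494.72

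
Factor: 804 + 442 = 1246  =  2^1*7^1*89^1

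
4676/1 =4676 = 4676.00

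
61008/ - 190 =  -322 + 86/95  =  -321.09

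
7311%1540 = 1151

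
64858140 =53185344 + 11672796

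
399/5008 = 399/5008 = 0.08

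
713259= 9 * 79251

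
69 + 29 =98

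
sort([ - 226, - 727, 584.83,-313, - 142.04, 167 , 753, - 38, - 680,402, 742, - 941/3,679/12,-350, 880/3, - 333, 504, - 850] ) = [  -  850 ,-727,  -  680,  -  350,  -  333, - 941/3, - 313,- 226, - 142.04, - 38, 679/12, 167, 880/3, 402, 504, 584.83  ,  742,753]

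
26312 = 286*92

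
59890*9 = 539010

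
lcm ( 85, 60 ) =1020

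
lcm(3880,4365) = 34920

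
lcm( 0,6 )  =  0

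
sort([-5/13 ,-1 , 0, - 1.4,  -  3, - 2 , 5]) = [-3, - 2,  -  1.4, - 1, - 5/13,0,5] 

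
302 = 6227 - 5925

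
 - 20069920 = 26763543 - 46833463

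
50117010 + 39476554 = 89593564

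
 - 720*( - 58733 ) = 42287760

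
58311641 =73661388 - 15349747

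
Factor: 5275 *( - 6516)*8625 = - 2^2*3^3*5^5*23^1*181^1* 211^1 = -296457637500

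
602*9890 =5953780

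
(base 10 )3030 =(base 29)3HE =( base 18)966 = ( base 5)44110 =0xbd6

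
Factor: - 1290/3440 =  - 3/8 = - 2^(- 3 )*3^1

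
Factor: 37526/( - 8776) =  - 2^ ( - 2)*29^1*647^1*1097^( - 1) = - 18763/4388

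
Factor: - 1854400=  - 2^6 *5^2 * 19^1*61^1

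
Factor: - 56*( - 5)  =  280 = 2^3*5^1  *  7^1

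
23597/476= 3371/68=49.57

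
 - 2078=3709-5787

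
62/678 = 31/339  =  0.09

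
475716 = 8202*58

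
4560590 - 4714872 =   -  154282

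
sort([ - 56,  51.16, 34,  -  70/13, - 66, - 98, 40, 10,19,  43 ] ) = [ - 98, - 66,  -  56, - 70/13,10 , 19,  34, 40,43 , 51.16 ] 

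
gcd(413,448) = 7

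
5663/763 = 7+46/109 = 7.42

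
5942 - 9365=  - 3423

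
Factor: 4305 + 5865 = 10170 =2^1*3^2*5^1*113^1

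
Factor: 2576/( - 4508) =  - 4/7 = - 2^2*7^( - 1) 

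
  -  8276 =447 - 8723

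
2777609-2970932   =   - 193323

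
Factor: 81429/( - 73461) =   -  27143/24487 = - 47^( - 1)*521^( - 1)*27143^1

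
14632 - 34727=-20095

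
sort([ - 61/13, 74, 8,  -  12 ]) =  [ - 12, - 61/13,8,  74]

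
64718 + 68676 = 133394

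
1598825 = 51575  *31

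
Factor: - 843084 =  - 2^2 * 3^2 * 11^1* 2129^1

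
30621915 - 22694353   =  7927562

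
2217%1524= 693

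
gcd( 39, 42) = 3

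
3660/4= 915 = 915.00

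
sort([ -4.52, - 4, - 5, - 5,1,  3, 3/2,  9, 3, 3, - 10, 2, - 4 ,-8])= [ - 10,-8 , - 5,  -  5,- 4.52, - 4, - 4 , 1,3/2,2, 3, 3, 3,9]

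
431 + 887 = 1318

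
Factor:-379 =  - 379^1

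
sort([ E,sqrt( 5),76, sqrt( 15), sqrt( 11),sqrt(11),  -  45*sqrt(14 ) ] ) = [ - 45 * sqrt(14), sqrt(5 ),E, sqrt( 11), sqrt(11 ) , sqrt( 15), 76]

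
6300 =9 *700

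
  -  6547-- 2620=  -3927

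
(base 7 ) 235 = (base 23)59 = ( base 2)1111100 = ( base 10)124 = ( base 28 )4C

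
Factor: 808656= 2^4*3^1*17^1 * 991^1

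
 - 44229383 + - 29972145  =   - 74201528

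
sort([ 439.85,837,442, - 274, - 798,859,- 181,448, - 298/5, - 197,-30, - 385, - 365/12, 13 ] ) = [ - 798, -385, - 274,  -  197, - 181, - 298/5, - 365/12, - 30,  13,439.85  ,  442,448,837,859 ] 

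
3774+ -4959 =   -  1185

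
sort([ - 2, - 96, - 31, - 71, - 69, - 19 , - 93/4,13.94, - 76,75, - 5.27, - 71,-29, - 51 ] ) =[- 96, - 76, - 71,  -  71, - 69, - 51, - 31 , - 29, - 93/4, - 19, - 5.27, - 2,13.94, 75]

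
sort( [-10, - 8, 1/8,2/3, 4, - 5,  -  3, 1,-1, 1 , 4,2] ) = [- 10,-8,-5 ,-3, -1,1/8, 2/3, 1, 1,2,4,4]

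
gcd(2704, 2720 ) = 16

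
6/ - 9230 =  - 3/4615  =  - 0.00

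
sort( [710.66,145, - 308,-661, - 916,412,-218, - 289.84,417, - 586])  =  [-916,  -  661, - 586, - 308 , - 289.84,  -  218,145,412,417, 710.66 ] 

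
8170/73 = 111+67/73   =  111.92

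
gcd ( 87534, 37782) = 18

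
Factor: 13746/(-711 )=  - 58/3 = - 2^1*3^( - 1 )*29^1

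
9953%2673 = 1934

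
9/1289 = 9/1289 = 0.01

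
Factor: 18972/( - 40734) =- 34/73 = - 2^1*17^1*73^( - 1 ) 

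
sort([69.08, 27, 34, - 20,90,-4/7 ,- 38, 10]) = [  -  38, - 20, - 4/7,  10, 27, 34, 69.08, 90 ]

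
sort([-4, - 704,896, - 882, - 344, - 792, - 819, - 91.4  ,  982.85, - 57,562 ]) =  [ - 882 , - 819, - 792, - 704,  -  344,-91.4,- 57, - 4,562,896 , 982.85 ] 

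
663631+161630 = 825261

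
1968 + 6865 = 8833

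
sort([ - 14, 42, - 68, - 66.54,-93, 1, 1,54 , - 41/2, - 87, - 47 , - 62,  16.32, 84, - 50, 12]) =[ - 93, - 87,-68, - 66.54 , - 62, - 50, - 47, - 41/2, - 14,1, 1,12, 16.32,42, 54, 84] 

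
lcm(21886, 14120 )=437720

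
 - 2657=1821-4478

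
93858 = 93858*1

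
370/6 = 185/3= 61.67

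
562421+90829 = 653250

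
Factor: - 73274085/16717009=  - 3^3*5^1*2111^( - 1)*7919^( - 1 )*542771^1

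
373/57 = 373/57 = 6.54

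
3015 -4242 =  - 1227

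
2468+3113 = 5581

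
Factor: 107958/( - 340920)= -19/60 = - 2^( - 2)*3^( - 1)*5^ ( - 1 ) * 19^1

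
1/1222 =1/1222 = 0.00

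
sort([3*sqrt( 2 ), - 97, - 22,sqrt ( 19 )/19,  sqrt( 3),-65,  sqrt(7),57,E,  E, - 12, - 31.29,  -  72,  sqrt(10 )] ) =[ - 97, - 72, - 65,-31.29 , - 22, - 12,sqrt (19 )/19, sqrt( 3), sqrt ( 7 ),  E, E, sqrt ( 10 ),  3*sqrt(2), 57 ] 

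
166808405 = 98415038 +68393367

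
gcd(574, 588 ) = 14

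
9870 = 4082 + 5788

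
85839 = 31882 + 53957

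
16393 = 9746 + 6647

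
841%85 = 76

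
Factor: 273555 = 3^2*5^1*6079^1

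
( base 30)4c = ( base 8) 204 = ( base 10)132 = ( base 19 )6i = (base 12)b0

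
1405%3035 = 1405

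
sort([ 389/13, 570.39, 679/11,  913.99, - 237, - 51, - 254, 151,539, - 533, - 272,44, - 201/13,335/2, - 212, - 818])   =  [ - 818, - 533, -272, - 254, - 237, - 212, - 51, - 201/13,389/13 , 44, 679/11,151 , 335/2, 539,  570.39, 913.99] 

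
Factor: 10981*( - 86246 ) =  - 947067326 = -2^1*29^1*79^1 * 139^1*1487^1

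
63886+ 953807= 1017693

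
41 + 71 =112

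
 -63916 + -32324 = -96240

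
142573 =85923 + 56650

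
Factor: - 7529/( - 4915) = 5^( - 1) * 983^( - 1)*7529^1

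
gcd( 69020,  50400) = 140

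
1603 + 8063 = 9666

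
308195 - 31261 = 276934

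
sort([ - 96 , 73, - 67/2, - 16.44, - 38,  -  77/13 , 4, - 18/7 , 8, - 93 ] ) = [ - 96, - 93, - 38 , - 67/2, - 16.44, - 77/13 , - 18/7,4,8, 73 ] 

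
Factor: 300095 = 5^1*47^1*1277^1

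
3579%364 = 303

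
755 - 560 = 195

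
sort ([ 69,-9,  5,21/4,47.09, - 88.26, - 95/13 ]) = [-88.26, - 9,-95/13, 5, 21/4, 47.09 , 69]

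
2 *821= 1642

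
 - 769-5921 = - 6690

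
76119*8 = 608952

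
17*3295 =56015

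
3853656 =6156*626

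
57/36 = 19/12 = 1.58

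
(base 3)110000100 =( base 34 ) 7JJ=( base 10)8757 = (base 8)21065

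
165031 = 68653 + 96378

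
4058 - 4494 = - 436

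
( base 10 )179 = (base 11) 153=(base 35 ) 54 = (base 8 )263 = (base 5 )1204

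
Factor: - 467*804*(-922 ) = 2^3 * 3^1 * 67^1*461^1*467^1 = 346181496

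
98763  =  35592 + 63171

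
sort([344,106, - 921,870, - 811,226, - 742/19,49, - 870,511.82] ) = [-921, - 870, - 811, - 742/19,  49, 106,226,344 , 511.82,870]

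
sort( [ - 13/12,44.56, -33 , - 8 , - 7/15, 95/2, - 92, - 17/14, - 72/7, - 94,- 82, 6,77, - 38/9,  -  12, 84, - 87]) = [-94, - 92, - 87, - 82,-33, - 12,-72/7,-8, -38/9,-17/14, - 13/12 , - 7/15 , 6, 44.56,95/2, 77,  84]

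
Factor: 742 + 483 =1225  =  5^2  *7^2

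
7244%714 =104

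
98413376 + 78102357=176515733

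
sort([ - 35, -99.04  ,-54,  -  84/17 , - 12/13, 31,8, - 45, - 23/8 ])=[ - 99.04, - 54,- 45,-35, - 84/17, - 23/8 , -12/13, 8,  31 ] 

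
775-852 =-77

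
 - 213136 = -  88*2422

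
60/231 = 20/77= 0.26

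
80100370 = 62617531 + 17482839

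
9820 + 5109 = 14929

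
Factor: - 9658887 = - 3^1*7^1*31^1 *37^1*401^1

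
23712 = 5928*4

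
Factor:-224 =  - 2^5*7^1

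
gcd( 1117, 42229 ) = 1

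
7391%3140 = 1111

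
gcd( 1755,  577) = 1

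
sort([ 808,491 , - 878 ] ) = [ - 878,491, 808 ]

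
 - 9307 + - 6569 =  - 15876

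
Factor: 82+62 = 2^4*3^2 = 144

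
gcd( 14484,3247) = 17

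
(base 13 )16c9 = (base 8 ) 6460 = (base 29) 40c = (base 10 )3376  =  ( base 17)bba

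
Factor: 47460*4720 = 2^6*3^1*5^2 * 7^1*59^1*113^1 = 224011200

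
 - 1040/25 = - 208/5 =- 41.60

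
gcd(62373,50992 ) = 1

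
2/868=1/434= 0.00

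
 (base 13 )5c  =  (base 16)4d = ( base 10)77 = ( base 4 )1031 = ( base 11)70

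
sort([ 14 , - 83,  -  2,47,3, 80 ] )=[ - 83, - 2, 3,14,47 , 80 ] 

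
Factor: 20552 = 2^3*7^1*367^1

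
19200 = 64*300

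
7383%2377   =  252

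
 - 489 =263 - 752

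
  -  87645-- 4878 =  - 82767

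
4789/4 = 4789/4 = 1197.25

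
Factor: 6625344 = 2^6*3^1*11^1 * 3137^1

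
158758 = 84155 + 74603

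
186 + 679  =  865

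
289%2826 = 289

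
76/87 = 76/87= 0.87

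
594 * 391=232254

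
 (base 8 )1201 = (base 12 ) 455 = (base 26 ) oh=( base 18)1HB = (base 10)641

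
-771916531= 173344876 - 945261407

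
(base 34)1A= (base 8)54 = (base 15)2E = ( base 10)44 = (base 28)1g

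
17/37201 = 17/37201 = 0.00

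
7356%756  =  552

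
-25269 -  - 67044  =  41775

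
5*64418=322090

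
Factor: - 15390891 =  - 3^5*63337^1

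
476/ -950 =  - 238/475  =  - 0.50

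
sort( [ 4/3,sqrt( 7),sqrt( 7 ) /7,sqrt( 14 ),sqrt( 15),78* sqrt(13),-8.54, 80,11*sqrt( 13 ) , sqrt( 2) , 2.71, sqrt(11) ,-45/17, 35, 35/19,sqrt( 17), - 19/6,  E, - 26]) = [-26, - 8.54, - 19/6,-45/17,sqrt( 7 ) /7,4/3,sqrt(2),35/19 , sqrt( 7 ),2.71,E,sqrt(11), sqrt( 14) , sqrt( 15) , sqrt( 17),35,11*sqrt( 13),80, 78*sqrt( 13 )]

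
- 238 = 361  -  599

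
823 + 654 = 1477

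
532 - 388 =144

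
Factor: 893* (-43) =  - 38399 = - 19^1*43^1*47^1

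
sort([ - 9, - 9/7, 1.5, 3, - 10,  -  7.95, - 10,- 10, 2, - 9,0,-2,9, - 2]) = [ - 10 , - 10, - 10, - 9,-9, - 7.95, - 2, - 2, - 9/7, 0, 1.5, 2  ,  3 , 9]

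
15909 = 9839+6070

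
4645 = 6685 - 2040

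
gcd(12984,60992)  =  8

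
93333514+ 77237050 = 170570564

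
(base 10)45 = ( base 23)1m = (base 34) 1b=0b101101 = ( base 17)2b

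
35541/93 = 382 +5/31=382.16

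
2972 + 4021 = 6993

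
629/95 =6 + 59/95 = 6.62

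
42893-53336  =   - 10443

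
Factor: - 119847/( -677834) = 2^ ( - 1)*3^1*7^1*13^1*47^(-1)*439^1*7211^( - 1 ) 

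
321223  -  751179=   -  429956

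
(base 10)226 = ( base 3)22101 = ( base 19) BH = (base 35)6g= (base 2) 11100010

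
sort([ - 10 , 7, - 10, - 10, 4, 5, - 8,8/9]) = [ - 10, - 10,-10, - 8,8/9  ,  4,5,7 ] 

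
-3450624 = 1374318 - 4824942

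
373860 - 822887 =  -449027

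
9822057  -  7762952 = 2059105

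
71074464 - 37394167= 33680297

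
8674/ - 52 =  -4337/26= - 166.81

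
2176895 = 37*58835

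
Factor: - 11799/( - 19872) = 2^( - 5 )*19^1 = 19/32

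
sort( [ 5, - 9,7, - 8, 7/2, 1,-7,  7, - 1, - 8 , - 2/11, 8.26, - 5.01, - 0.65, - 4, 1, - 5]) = [ - 9, - 8, - 8 , - 7, - 5.01, - 5, - 4 , - 1,  -  0.65, - 2/11, 1, 1, 7/2, 5, 7,7,  8.26 ] 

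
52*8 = 416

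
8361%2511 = 828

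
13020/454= 6510/227 = 28.68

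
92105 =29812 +62293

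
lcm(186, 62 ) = 186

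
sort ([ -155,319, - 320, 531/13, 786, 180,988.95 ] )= [ - 320, - 155, 531/13, 180, 319,786, 988.95]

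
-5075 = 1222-6297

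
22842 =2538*9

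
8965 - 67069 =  - 58104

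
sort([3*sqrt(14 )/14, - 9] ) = [  -  9, 3*sqrt(14 )/14 ]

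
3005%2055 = 950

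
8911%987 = 28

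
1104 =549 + 555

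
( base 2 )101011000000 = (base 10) 2752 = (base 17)98f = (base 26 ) 41m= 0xAC0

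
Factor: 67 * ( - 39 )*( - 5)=13065= 3^1*5^1 * 13^1 * 67^1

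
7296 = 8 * 912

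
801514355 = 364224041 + 437290314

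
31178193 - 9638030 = 21540163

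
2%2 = 0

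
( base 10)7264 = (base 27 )9Q1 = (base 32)730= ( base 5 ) 213024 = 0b1110001100000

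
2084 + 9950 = 12034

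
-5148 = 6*( - 858 ) 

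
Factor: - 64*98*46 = -2^8*7^2 * 23^1  =  -288512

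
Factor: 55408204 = 2^2*13852051^1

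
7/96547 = 7/96547 = 0.00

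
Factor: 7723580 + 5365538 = 13089118 = 2^1*7^1*677^1*1381^1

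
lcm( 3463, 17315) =17315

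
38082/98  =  19041/49 =388.59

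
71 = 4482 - 4411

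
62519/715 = 62519/715 = 87.44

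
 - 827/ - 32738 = 827/32738 = 0.03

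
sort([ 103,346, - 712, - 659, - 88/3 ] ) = [ -712,-659, - 88/3,103, 346]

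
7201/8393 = 7201/8393 = 0.86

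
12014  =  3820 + 8194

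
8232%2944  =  2344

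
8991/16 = 561 + 15/16  =  561.94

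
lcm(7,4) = 28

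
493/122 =493/122= 4.04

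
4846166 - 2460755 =2385411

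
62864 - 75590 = -12726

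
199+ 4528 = 4727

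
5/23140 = 1/4628= 0.00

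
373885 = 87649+286236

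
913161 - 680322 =232839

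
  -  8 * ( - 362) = 2896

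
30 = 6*5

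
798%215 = 153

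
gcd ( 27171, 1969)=1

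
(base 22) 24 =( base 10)48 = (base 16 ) 30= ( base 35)1D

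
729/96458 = 729/96458 =0.01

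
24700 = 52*475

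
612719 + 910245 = 1522964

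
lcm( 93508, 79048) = 7667656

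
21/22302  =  1/1062 = 0.00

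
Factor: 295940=2^2 * 5^1*14797^1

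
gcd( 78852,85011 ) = 3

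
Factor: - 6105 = - 3^1*5^1*11^1 * 37^1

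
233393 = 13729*17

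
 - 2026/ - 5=2026/5 = 405.20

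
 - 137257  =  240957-378214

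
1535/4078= 1535/4078 = 0.38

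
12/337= 12/337 =0.04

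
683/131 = 5 + 28/131 =5.21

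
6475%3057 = 361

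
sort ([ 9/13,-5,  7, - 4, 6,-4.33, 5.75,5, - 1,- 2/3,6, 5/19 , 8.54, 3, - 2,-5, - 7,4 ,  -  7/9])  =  [  -  7,  -  5,- 5,  -  4.33, - 4, - 2, - 1, -7/9, - 2/3, 5/19,9/13,3,4, 5, 5.75, 6,6,7 , 8.54]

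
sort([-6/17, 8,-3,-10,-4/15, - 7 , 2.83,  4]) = [-10,-7, - 3 ,-6/17, - 4/15, 2.83,4,8]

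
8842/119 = 74 + 36/119 = 74.30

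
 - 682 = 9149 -9831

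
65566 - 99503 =-33937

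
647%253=141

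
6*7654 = 45924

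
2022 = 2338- 316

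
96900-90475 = 6425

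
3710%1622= 466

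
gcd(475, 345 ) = 5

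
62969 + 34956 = 97925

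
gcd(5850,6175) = 325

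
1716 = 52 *33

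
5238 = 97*54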